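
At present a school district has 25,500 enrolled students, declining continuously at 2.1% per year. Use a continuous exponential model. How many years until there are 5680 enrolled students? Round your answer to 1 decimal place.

t ≈ 71.5 years

5680 = 25500 · e^(-0.021·t)
t = ln(5680/25500) / -0.021 = ln(0.22275) / -0.021 = -1.50173 / -0.021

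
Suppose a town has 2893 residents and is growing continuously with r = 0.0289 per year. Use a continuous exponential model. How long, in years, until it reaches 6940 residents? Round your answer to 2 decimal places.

t ≈ 30.28 years

6940 = 2893 · e^(0.0289·t)
t = ln(6940/2893) / 0.0289 = ln(2.39889) / 0.0289 = 0.87501 / 0.0289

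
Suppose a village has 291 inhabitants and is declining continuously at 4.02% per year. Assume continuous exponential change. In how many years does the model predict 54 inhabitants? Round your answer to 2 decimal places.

54 = 291 · e^(-0.0402·t)
t = ln(54/291) / -0.0402 = ln(0.18557) / -0.0402 = -1.68434 / -0.0402

t ≈ 41.90 years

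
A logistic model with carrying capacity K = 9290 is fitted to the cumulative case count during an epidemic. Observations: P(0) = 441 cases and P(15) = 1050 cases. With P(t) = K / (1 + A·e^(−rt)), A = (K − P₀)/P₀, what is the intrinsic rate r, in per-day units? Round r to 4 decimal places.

A = (9290 − 441)/441 = 20.06576
1050 = 9290/(1 + 20.06576·e^(−r·15)) → e^(−15r) = (8.84762 − 1)/20.06576 = 0.391095
r = −ln(0.391095)/15 = 0.9388/15

r ≈ 0.0626 per day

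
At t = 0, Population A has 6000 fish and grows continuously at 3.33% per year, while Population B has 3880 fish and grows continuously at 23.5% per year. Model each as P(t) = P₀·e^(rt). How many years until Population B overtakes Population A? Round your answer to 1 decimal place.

6000·e^(0.0333t) = 3880·e^(0.235t)
6000/3880 = e^((0.235 − 0.0333)t) → ln(1.54639) = 0.2017·t
t = 0.43592 / 0.2017

t ≈ 2.2 years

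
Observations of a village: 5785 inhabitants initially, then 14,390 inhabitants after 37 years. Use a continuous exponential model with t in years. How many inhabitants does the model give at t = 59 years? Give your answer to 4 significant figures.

r = ln(14390/5785) / 37 ≈ 0.024629 per year
P(59) = 5785 · e^(0.024629·59) = 5785 · 4.27634 ≈ 24738.65

≈ 24,740 inhabitants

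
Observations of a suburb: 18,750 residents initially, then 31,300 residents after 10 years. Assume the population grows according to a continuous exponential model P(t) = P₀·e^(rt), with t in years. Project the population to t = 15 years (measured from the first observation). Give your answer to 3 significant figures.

≈ 40,400 residents

r = ln(31300/18750) / 10 ≈ 0.051242 per year
P(15) = 18750 · e^(0.051242·15) = 18750 · 2.15682 ≈ 40440.44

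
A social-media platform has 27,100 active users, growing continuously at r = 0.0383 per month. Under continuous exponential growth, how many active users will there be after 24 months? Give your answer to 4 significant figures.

P(24) = 27100 · e^(0.0383·24) = 27100 · e^(0.9192)
= 27100 · 2.50728 ≈ 67947.39

≈ 67,950 active users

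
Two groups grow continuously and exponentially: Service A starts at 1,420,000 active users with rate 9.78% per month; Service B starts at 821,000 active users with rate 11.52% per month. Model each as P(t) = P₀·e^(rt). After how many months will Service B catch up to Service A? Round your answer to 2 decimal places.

1420000·e^(0.0978t) = 821000·e^(0.1152t)
1420000/821000 = e^((0.1152 − 0.0978)t) → ln(1.7296) = 0.0174·t
t = 0.54789 / 0.0174

t ≈ 31.49 months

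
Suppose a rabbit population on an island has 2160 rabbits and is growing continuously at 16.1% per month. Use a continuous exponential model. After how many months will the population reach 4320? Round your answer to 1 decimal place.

4320 = 2160 · e^(0.161·t)
t = ln(4320/2160) / 0.161 = ln(2) / 0.161 = 0.69315 / 0.161

t ≈ 4.3 months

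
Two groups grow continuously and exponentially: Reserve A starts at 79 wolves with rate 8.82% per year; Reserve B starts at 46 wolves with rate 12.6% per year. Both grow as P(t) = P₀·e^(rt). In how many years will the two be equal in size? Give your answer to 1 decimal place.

79·e^(0.0882t) = 46·e^(0.126t)
79/46 = e^((0.126 − 0.0882)t) → ln(1.71739) = 0.0378·t
t = 0.54081 / 0.0378

t ≈ 14.3 years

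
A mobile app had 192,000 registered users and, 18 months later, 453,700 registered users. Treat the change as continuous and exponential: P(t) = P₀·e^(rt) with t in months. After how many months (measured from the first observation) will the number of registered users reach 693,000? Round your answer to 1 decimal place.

t ≈ 26.9 months

r = ln(453700/192000) / 18 ≈ 0.047774 per month
t = ln(693000/192000) / r = 1.28353 / 0.047774 ≈ 26.867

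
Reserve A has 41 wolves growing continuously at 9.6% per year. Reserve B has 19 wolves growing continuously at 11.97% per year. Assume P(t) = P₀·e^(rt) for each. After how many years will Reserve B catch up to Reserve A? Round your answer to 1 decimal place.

t ≈ 32.5 years

41·e^(0.096t) = 19·e^(0.1197t)
41/19 = e^((0.1197 − 0.096)t) → ln(2.15789) = 0.0237·t
t = 0.76913 / 0.0237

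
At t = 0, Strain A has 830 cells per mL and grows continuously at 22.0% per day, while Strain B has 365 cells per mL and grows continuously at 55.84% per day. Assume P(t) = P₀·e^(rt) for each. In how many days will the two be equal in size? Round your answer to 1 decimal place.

t ≈ 2.4 days

830·e^(0.22t) = 365·e^(0.5584t)
830/365 = e^((0.5584 − 0.22)t) → ln(2.27397) = 0.3384·t
t = 0.82153 / 0.3384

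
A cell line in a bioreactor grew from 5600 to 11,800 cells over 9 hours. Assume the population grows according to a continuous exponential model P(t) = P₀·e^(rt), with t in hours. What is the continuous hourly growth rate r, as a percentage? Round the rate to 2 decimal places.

11800 = 5600 · e^(r·9)
e^(9r) = 11800/5600 = 2.10714
r = ln(2.10714) / 9 = 0.74533 / 9

r ≈ 8.28% per hour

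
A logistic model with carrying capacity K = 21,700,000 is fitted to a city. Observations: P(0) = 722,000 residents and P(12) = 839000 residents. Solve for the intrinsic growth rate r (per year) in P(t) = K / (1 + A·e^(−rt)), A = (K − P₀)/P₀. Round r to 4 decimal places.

A = (21700000 − 722000)/722000 = 29.0554
839000 = 21700000/(1 + 29.0554·e^(−r·12)) → e^(−12r) = (25.86412 − 1)/29.0554 = 0.855749
r = −ln(0.855749)/12 = 0.15578/12

r ≈ 0.0130 per year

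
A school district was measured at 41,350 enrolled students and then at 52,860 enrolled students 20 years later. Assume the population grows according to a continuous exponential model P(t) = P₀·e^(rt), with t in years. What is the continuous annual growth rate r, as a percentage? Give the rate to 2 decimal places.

52860 = 41350 · e^(r·20)
e^(20r) = 52860/41350 = 1.27836
r = ln(1.27836) / 20 = 0.24557 / 20

r ≈ 1.23% per year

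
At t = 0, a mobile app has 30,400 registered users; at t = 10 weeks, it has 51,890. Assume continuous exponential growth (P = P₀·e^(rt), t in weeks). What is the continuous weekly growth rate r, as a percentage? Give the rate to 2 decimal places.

r ≈ 5.35% per week

51890 = 30400 · e^(r·10)
e^(10r) = 51890/30400 = 1.70691
r = ln(1.70691) / 10 = 0.53468 / 10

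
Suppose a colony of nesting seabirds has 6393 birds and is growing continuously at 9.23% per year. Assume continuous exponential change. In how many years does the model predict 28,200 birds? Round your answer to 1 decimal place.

28200 = 6393 · e^(0.0923·t)
t = ln(28200/6393) / 0.0923 = ln(4.41107) / 0.0923 = 1.48412 / 0.0923

t ≈ 16.1 years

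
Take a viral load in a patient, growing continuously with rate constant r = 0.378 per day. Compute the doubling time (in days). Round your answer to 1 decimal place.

doubling time ≈ 1.8 days

doubling time = ln(2) / |r| = 0.69315 / 0.378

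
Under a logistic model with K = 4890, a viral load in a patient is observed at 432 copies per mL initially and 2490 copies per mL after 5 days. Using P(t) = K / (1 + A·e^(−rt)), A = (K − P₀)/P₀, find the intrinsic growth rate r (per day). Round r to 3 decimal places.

r ≈ 0.474 per day

A = (4890 − 432)/432 = 10.31944
2490 = 4890/(1 + 10.31944·e^(−r·5)) → e^(−5r) = (1.96386 − 1)/10.31944 = 0.093402
r = −ln(0.093402)/5 = 2.37084/5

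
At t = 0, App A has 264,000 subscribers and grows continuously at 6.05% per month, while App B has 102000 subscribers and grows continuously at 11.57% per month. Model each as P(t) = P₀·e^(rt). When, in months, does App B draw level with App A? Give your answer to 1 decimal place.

264000·e^(0.0605t) = 102000·e^(0.1157t)
264000/102000 = e^((0.1157 − 0.0605)t) → ln(2.58824) = 0.0552·t
t = 0.95098 / 0.0552

t ≈ 17.2 months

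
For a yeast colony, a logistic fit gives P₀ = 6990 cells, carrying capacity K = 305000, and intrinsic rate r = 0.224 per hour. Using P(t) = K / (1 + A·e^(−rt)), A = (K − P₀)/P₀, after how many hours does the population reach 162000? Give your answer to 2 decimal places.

t ≈ 17.31 hours

A = (305000 − 6990)/6990 = 42.63376
162000 = 305000/(1 + 42.63376·e^(−0.224t)) → 1 + 42.63376·e^(−0.224t) = 1.88272
e^(−0.224t) = 0.020705 → t = ln(48.29839)/0.224 = 3.8774/0.224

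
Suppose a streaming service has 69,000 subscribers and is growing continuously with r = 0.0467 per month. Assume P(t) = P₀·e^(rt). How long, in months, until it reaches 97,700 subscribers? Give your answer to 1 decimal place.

97700 = 69000 · e^(0.0467·t)
t = ln(97700/69000) / 0.0467 = ln(1.41594) / 0.0467 = 0.3478 / 0.0467

t ≈ 7.4 months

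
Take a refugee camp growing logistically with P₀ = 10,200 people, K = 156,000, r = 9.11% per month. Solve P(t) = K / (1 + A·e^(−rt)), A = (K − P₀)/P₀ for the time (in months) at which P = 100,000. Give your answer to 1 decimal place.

A = (156000 − 10200)/10200 = 14.29412
100000 = 156000/(1 + 14.29412·e^(−0.0911t)) → 1 + 14.29412·e^(−0.0911t) = 1.56
e^(−0.0911t) = 0.039177 → t = ln(25.52521)/0.0911 = 3.23967/0.0911

t ≈ 35.6 months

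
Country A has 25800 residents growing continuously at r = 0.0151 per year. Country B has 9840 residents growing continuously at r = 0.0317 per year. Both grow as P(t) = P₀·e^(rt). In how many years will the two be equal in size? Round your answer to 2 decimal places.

t ≈ 58.07 years

25800·e^(0.0151t) = 9840·e^(0.0317t)
25800/9840 = e^((0.0317 − 0.0151)t) → ln(2.62195) = 0.0166·t
t = 0.96392 / 0.0166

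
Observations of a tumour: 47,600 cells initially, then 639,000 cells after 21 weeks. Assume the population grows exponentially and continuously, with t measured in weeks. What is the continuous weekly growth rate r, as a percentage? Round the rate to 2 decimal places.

r ≈ 12.37% per week

639000 = 47600 · e^(r·21)
e^(21r) = 639000/47600 = 13.42437
r = ln(13.42437) / 21 = 2.59707 / 21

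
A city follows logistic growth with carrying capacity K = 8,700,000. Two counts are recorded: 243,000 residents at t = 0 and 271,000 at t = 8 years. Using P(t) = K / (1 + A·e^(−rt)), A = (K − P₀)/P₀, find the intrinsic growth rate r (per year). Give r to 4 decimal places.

A = (8700000 − 243000)/243000 = 34.80247
271000 = 8700000/(1 + 34.80247·e^(−r·8)) → e^(−8r) = (32.10332 − 1)/34.80247 = 0.89371
r = −ln(0.89371)/8 = 0.11237/8

r ≈ 0.0140 per year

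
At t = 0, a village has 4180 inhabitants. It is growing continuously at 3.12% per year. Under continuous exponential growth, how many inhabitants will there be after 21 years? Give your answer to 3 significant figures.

P(21) = 4180 · e^(0.0312·21) = 4180 · e^(0.6552)
= 4180 · 1.92553 ≈ 8048.71

≈ 8,050 inhabitants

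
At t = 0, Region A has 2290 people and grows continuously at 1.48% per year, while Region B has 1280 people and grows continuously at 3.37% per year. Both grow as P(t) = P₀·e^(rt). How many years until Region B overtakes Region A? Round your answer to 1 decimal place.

2290·e^(0.0148t) = 1280·e^(0.0337t)
2290/1280 = e^((0.0337 − 0.0148)t) → ln(1.78906) = 0.0189·t
t = 0.58169 / 0.0189

t ≈ 30.8 years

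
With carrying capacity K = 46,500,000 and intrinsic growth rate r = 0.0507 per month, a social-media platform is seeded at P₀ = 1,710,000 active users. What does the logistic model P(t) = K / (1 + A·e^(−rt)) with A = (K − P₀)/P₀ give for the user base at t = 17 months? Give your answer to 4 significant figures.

A = (46500000 − 1710000)/1710000 = 26.19298
P(17) = 46500000 / (1 + 26.19298·e^(−0.0507·17)) = 46500000 / (1 + 26.19298·0.422359)
= 46500000 / 12.06284 ≈ 3854814.38

≈ 3,855,000 active users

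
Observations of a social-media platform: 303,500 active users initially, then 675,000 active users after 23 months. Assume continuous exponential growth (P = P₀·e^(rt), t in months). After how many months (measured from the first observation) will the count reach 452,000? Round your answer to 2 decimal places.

t ≈ 11.46 months

r = ln(675000/303500) / 23 ≈ 0.034754 per month
t = ln(452000/303500) / r = 0.3983 / 0.034754 ≈ 11.461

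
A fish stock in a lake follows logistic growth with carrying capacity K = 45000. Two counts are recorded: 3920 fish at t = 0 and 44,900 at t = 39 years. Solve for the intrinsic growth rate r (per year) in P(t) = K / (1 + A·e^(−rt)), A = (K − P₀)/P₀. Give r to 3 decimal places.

r ≈ 0.217 per year

A = (45000 − 3920)/3920 = 10.47959
44900 = 45000/(1 + 10.47959·e^(−r·39)) → e^(−39r) = (1.00223 − 1)/10.47959 = 0.000213
r = −ln(0.000213)/39 = 8.45645/39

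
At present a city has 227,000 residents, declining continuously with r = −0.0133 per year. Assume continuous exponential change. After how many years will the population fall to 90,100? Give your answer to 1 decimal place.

90100 = 227000 · e^(-0.0133·t)
t = ln(90100/227000) / -0.0133 = ln(0.39692) / -0.0133 = -0.92403 / -0.0133

t ≈ 69.5 years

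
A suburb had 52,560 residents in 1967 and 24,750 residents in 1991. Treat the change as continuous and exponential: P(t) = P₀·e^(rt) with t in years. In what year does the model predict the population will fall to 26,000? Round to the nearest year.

year 1989

r = ln(24750/52560) / 24 = -0.75313/24 ≈ -0.03138 per year
t = ln(26000/52560) / r = -0.70386/-0.03138 ≈ 22.43 years after 1967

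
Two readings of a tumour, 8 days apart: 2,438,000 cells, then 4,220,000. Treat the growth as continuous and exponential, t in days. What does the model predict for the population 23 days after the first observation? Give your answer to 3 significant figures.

r = ln(4220000/2438000) / 8 ≈ 0.068582 per day
P(23) = 2438000 · e^(0.068582·23) = 2438000 · 4.8423 ≈ 11805519.6

≈ 11,800,000 cells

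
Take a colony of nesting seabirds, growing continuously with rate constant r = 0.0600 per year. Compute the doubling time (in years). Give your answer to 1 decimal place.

doubling time ≈ 11.6 years

doubling time = ln(2) / |r| = 0.69315 / 0.06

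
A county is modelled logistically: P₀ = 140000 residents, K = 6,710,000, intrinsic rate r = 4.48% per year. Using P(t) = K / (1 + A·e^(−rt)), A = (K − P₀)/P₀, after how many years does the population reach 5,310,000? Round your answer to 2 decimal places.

t ≈ 115.66 years

A = (6710000 − 140000)/140000 = 46.92857
5310000 = 6710000/(1 + 46.92857·e^(−0.0448t)) → 1 + 46.92857·e^(−0.0448t) = 1.26365
e^(−0.0448t) = 0.005618 → t = ln(177.99337)/0.0448 = 5.18175/0.0448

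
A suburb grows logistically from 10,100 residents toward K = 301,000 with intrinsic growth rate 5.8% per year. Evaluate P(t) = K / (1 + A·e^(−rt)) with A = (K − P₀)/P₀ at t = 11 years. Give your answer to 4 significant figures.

A = (301000 − 10100)/10100 = 28.80198
P(11) = 301000 / (1 + 28.80198·e^(−0.058·11)) = 301000 / (1 + 28.80198·0.528348)
= 301000 / 16.21747 ≈ 18560.23

≈ 18,560 residents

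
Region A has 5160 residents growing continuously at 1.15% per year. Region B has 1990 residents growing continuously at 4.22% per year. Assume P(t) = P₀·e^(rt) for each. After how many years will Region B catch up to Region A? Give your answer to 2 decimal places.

t ≈ 31.04 years

5160·e^(0.0115t) = 1990·e^(0.0422t)
5160/1990 = e^((0.0422 − 0.0115)t) → ln(2.59296) = 0.0307·t
t = 0.9528 / 0.0307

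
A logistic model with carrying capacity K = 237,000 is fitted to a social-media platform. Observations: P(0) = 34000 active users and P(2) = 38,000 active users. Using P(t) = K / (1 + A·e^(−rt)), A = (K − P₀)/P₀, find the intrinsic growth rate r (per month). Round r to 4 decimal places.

r ≈ 0.0656 per month

A = (237000 − 34000)/34000 = 5.97059
38000 = 237000/(1 + 5.97059·e^(−r·2)) → e^(−2r) = (6.23684 − 1)/5.97059 = 0.877107
r = −ln(0.877107)/2 = 0.13113/2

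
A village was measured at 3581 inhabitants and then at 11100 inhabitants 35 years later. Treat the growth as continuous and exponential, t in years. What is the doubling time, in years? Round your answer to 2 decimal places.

doubling time ≈ 21.44 years

r = ln(11100/3581) / 35 = ln(3.09969) / 35 ≈ 0.032323 per year
doubling time = ln 2 / |r| = 0.69315 / 0.032323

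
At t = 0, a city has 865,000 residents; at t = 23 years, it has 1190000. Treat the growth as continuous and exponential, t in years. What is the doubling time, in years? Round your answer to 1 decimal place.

r = ln(1190000/865000) / 23 = ln(1.37572) / 23 ≈ 0.013869 per year
doubling time = ln 2 / |r| = 0.69315 / 0.013869

doubling time ≈ 50.0 years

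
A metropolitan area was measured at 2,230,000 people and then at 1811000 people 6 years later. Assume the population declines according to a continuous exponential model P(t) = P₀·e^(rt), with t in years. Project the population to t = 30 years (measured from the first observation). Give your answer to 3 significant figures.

≈ 788,000 people

r = ln(1811000/2230000) / 6 ≈ -0.034687 per year
P(30) = 2230000 · e^(-0.034687·30) = 2230000 · 0.35324 ≈ 787721.68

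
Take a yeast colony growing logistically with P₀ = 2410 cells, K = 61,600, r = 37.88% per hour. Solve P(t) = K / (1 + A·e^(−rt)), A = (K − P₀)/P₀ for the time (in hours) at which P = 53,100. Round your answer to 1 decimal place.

A = (61600 − 2410)/2410 = 24.56017
53100 = 61600/(1 + 24.56017·e^(−0.3788t)) → 1 + 24.56017·e^(−0.3788t) = 1.16008
e^(−0.3788t) = 0.006518 → t = ln(153.4288)/0.3788 = 5.03324/0.3788

t ≈ 13.3 hours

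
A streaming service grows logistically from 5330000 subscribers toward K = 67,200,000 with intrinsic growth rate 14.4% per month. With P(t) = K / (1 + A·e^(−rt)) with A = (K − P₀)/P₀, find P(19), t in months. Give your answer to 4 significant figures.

A = (67200000 − 5330000)/5330000 = 11.60788
P(19) = 67200000 / (1 + 11.60788·e^(−0.144·19)) = 67200000 / (1 + 11.60788·0.064829)
= 67200000 / 1.75253 ≈ 38344587.97

≈ 38,340,000 subscribers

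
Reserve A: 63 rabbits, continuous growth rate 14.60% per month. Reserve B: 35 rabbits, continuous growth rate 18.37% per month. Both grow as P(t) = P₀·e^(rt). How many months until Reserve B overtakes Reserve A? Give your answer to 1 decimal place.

63·e^(0.146t) = 35·e^(0.1837t)
63/35 = e^((0.1837 − 0.146)t) → ln(1.8) = 0.0377·t
t = 0.58779 / 0.0377

t ≈ 15.6 months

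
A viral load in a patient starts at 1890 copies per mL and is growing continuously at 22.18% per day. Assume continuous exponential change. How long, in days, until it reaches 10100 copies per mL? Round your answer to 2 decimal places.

t ≈ 7.56 days

10100 = 1890 · e^(0.2218·t)
t = ln(10100/1890) / 0.2218 = ln(5.34392) / 0.2218 = 1.67596 / 0.2218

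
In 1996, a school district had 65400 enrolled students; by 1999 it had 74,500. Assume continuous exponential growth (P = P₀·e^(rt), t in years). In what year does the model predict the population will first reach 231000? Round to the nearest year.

year 2025

r = ln(74500/65400) / 3 = 0.13028/3 ≈ 0.043426 per year
t = ln(231000/65400) / r = 1.2619/0.043426 ≈ 29.06 years after 1996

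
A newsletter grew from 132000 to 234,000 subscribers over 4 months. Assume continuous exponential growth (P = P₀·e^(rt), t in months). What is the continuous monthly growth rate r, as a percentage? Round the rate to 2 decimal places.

234000 = 132000 · e^(r·4)
e^(4r) = 234000/132000 = 1.77273
r = ln(1.77273) / 4 = 0.57252 / 4

r ≈ 14.31% per month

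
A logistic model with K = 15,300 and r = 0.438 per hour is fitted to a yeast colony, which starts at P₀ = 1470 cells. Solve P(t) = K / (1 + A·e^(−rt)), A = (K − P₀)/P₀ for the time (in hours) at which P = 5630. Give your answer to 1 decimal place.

t ≈ 3.9 hours

A = (15300 − 1470)/1470 = 9.40816
5630 = 15300/(1 + 9.40816·e^(−0.438t)) → 1 + 9.40816·e^(−0.438t) = 2.71758
e^(−0.438t) = 0.182563 → t = ln(5.47756)/0.438 = 1.70066/0.438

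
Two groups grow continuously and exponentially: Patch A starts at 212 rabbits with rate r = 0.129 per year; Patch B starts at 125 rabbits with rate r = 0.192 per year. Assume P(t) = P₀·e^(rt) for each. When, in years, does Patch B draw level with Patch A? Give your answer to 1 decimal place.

t ≈ 8.4 years

212·e^(0.129t) = 125·e^(0.192t)
212/125 = e^((0.192 − 0.129)t) → ln(1.696) = 0.063·t
t = 0.52827 / 0.063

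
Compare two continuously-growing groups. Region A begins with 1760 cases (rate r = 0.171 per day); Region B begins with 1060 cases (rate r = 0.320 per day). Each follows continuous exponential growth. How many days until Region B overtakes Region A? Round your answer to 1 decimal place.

1760·e^(0.171t) = 1060·e^(0.32t)
1760/1060 = e^((0.32 − 0.171)t) → ln(1.66038) = 0.149·t
t = 0.50704 / 0.149

t ≈ 3.4 days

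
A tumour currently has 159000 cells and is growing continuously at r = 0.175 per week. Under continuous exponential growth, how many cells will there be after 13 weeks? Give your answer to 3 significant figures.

P(13) = 159000 · e^(0.175·13) = 159000 · e^(2.275)
= 159000 · 9.72792 ≈ 1546739.12

≈ 1,550,000 cells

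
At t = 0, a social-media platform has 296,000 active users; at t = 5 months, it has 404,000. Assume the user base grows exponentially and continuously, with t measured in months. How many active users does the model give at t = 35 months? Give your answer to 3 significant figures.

≈ 2,610,000 active users

r = ln(404000/296000) / 5 ≈ 0.062211 per month
P(35) = 296000 · e^(0.062211·35) = 296000 · 8.82323 ≈ 2611675.95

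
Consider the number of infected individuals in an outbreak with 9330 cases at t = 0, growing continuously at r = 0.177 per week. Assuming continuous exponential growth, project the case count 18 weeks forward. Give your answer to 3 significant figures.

P(18) = 9330 · e^(0.177·18) = 9330 · e^(3.186)
= 9330 · 24.19147 ≈ 225706.39

≈ 226,000 cases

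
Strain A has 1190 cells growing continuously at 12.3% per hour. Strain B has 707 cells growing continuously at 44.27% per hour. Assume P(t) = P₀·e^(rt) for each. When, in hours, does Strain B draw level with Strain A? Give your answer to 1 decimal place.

1190·e^(0.123t) = 707·e^(0.4427t)
1190/707 = e^((0.4427 − 0.123)t) → ln(1.68317) = 0.3197·t
t = 0.52068 / 0.3197

t ≈ 1.6 hours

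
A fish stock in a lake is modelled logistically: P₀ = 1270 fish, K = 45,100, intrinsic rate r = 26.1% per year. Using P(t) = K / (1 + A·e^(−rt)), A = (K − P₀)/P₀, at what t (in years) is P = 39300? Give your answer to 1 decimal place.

A = (45100 − 1270)/1270 = 34.51181
39300 = 45100/(1 + 34.51181·e^(−0.261t)) → 1 + 34.51181·e^(−0.261t) = 1.14758
e^(−0.261t) = 0.004276 → t = ln(233.84727)/0.261 = 5.45467/0.261

t ≈ 20.9 years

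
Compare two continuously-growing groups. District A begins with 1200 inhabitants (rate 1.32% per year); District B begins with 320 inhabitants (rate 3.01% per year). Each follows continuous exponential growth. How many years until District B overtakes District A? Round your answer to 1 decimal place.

t ≈ 78.2 years

1200·e^(0.0132t) = 320·e^(0.0301t)
1200/320 = e^((0.0301 − 0.0132)t) → ln(3.75) = 0.0169·t
t = 1.32176 / 0.0169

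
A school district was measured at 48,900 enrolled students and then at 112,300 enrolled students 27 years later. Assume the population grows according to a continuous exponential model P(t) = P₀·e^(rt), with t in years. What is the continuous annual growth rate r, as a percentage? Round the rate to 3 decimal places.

112300 = 48900 · e^(r·27)
e^(27r) = 112300/48900 = 2.29652
r = ln(2.29652) / 27 = 0.8314 / 27

r ≈ 3.079% per year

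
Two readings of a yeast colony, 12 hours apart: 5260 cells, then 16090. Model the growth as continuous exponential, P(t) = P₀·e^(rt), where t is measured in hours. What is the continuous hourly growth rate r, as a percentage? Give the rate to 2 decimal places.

16090 = 5260 · e^(r·12)
e^(12r) = 16090/5260 = 3.05894
r = ln(3.05894) / 12 = 1.11807 / 12

r ≈ 9.32% per hour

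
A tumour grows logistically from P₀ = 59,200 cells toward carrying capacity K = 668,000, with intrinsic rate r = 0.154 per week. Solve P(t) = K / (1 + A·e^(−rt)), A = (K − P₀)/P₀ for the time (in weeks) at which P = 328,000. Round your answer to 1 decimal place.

A = (668000 − 59200)/59200 = 10.28378
328000 = 668000/(1 + 10.28378·e^(−0.154t)) → 1 + 10.28378·e^(−0.154t) = 2.03659
e^(−0.154t) = 0.100798 → t = ln(9.92083)/0.154 = 2.29464/0.154

t ≈ 14.9 weeks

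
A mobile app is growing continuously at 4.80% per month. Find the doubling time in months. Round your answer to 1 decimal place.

doubling time ≈ 14.4 months

doubling time = ln(2) / |r| = 0.69315 / 0.048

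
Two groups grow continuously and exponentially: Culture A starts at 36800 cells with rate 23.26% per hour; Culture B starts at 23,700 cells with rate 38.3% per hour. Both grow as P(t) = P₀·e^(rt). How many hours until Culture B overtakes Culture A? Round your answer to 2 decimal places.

t ≈ 2.93 hours

36800·e^(0.2326t) = 23700·e^(0.383t)
36800/23700 = e^((0.383 − 0.2326)t) → ln(1.55274) = 0.1504·t
t = 0.44002 / 0.1504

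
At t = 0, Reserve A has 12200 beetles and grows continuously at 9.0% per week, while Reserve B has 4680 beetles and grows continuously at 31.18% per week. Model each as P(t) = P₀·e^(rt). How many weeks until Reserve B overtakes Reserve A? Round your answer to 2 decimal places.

12200·e^(0.09t) = 4680·e^(0.3118t)
12200/4680 = e^((0.3118 − 0.09)t) → ln(2.60684) = 0.2218·t
t = 0.95814 / 0.2218

t ≈ 4.32 weeks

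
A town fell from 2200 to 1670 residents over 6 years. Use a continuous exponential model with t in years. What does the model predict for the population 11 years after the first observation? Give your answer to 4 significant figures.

r = ln(1670/2200) / 6 ≈ -0.045939 per year
P(11) = 2200 · e^(-0.045939·11) = 2200 · 0.60331 ≈ 1327.28

≈ 1,327 residents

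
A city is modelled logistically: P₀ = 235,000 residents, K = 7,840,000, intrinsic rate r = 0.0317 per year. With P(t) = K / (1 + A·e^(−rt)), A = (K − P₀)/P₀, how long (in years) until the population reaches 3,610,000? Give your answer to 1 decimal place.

t ≈ 104.7 years

A = (7840000 − 235000)/235000 = 32.3617
3610000 = 7840000/(1 + 32.3617·e^(−0.0317t)) → 1 + 32.3617·e^(−0.0317t) = 2.17175
e^(−0.0317t) = 0.036208 → t = ln(27.61838)/0.0317 = 3.31848/0.0317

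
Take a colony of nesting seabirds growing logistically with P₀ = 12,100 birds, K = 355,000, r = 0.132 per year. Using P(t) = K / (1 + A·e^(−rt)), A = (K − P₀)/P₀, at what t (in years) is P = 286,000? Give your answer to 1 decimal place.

t ≈ 36.1 years

A = (355000 − 12100)/12100 = 28.33884
286000 = 355000/(1 + 28.33884·e^(−0.132t)) → 1 + 28.33884·e^(−0.132t) = 1.24126
e^(−0.132t) = 0.008513 → t = ln(117.46245)/0.132 = 4.76612/0.132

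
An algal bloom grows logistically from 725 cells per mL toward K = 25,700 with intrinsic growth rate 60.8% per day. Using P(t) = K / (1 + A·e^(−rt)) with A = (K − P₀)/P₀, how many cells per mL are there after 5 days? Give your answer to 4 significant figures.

≈ 9,706 cells per mL

A = (25700 − 725)/725 = 34.44828
P(5) = 25700 / (1 + 34.44828·e^(−0.608·5)) = 25700 / (1 + 34.44828·0.047835)
= 25700 / 2.64783 ≈ 9706.06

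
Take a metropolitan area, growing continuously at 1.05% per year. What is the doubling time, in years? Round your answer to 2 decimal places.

doubling time ≈ 66.01 years

doubling time = ln(2) / |r| = 0.69315 / 0.0105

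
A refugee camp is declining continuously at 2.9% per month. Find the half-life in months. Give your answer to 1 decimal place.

half-life = ln(2) / |r| = 0.69315 / 0.029

half-life ≈ 23.9 months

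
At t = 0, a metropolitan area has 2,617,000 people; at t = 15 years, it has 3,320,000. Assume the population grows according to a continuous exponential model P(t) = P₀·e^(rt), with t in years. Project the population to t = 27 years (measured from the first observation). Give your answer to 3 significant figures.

≈ 4,020,000 people

r = ln(3320000/2617000) / 15 ≈ 0.015862 per year
P(27) = 2617000 · e^(0.015862·27) = 2617000 · 1.53462 ≈ 4016109.75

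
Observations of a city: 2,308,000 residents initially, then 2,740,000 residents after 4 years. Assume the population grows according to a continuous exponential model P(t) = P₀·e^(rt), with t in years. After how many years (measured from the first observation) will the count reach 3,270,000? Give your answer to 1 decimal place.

r = ln(2740000/2308000) / 4 ≈ 0.042894 per year
t = ln(3270000/2308000) / r = 0.34841 / 0.042894 ≈ 8.123

t ≈ 8.1 years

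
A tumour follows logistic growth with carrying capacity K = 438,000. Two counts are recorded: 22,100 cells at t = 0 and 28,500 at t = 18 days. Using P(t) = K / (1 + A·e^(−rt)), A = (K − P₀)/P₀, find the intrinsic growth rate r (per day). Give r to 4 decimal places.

r ≈ 0.0150 per day

A = (438000 − 22100)/22100 = 18.819
28500 = 438000/(1 + 18.819·e^(−r·18)) → e^(−18r) = (15.36842 − 1)/18.819 = 0.763506
r = −ln(0.763506)/18 = 0.26983/18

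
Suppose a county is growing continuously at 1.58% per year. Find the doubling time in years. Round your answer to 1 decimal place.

doubling time = ln(2) / |r| = 0.69315 / 0.0158

doubling time ≈ 43.9 years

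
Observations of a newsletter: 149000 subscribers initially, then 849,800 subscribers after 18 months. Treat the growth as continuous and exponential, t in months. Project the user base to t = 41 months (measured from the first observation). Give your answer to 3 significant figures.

r = ln(849800/149000) / 18 ≈ 0.096725 per month
P(41) = 149000 · e^(0.096725·41) = 149000 · 52.75907 ≈ 7861101.86

≈ 7,860,000 subscribers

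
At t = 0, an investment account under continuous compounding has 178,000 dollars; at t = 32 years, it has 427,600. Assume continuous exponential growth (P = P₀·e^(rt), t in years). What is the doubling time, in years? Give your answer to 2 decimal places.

r = ln(427600/178000) / 32 = ln(2.40225) / 32 ≈ 0.027388 per year
doubling time = ln 2 / |r| = 0.69315 / 0.027388

doubling time ≈ 25.31 years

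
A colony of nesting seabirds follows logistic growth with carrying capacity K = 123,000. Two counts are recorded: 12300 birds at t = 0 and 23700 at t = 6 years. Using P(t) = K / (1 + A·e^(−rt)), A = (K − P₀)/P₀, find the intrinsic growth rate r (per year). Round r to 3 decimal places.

r ≈ 0.127 per year

A = (123000 − 12300)/12300 = 9
23700 = 123000/(1 + 9·e^(−r·6)) → e^(−6r) = (5.18987 − 1)/9 = 0.465541
r = −ln(0.465541)/6 = 0.76455/6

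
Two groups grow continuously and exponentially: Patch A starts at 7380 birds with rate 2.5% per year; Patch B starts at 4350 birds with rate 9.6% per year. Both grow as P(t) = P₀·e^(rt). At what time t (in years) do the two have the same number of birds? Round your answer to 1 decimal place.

7380·e^(0.025t) = 4350·e^(0.096t)
7380/4350 = e^((0.096 − 0.025)t) → ln(1.69655) = 0.071·t
t = 0.5286 / 0.071

t ≈ 7.4 years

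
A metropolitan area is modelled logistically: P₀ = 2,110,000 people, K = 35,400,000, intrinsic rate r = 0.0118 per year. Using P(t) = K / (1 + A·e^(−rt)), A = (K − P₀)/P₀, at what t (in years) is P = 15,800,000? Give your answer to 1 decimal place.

A = (35400000 − 2110000)/2110000 = 15.77725
15800000 = 35400000/(1 + 15.77725·e^(−0.0118t)) → 1 + 15.77725·e^(−0.0118t) = 2.24051
e^(−0.0118t) = 0.078626 → t = ln(12.7184)/0.0118 = 2.54305/0.0118

t ≈ 215.5 years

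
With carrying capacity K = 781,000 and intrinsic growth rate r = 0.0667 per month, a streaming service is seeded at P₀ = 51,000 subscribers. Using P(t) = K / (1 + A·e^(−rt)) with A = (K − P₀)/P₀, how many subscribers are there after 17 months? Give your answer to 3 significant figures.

≈ 139,000 subscribers

A = (781000 − 51000)/51000 = 14.31373
P(17) = 781000 / (1 + 14.31373·e^(−0.0667·17)) = 781000 / (1 + 14.31373·0.321776)
= 781000 / 5.60581 ≈ 139319.7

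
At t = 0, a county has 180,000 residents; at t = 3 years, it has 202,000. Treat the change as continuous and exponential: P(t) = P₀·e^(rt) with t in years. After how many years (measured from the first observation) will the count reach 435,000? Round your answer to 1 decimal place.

r = ln(202000/180000) / 3 ≈ 0.038437 per year
t = ln(435000/180000) / r = 0.88239 / 0.038437 ≈ 22.957

t ≈ 23.0 years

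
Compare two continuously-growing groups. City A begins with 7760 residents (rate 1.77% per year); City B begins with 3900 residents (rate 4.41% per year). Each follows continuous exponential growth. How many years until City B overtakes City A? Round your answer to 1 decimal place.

7760·e^(0.0177t) = 3900·e^(0.0441t)
7760/3900 = e^((0.0441 − 0.0177)t) → ln(1.98974) = 0.0264·t
t = 0.68801 / 0.0264

t ≈ 26.1 years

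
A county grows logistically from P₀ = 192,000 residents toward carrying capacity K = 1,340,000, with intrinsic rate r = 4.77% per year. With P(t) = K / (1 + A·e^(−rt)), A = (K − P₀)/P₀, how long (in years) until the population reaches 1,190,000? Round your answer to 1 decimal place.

A = (1340000 − 192000)/192000 = 5.97917
1190000 = 1340000/(1 + 5.97917·e^(−0.0477t)) → 1 + 5.97917·e^(−0.0477t) = 1.12605
e^(−0.0477t) = 0.021082 → t = ln(47.43472)/0.0477 = 3.85935/0.0477

t ≈ 80.9 years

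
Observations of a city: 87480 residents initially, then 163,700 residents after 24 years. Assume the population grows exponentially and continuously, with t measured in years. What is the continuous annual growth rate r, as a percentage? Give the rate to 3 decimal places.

r ≈ 2.611% per year

163700 = 87480 · e^(r·24)
e^(24r) = 163700/87480 = 1.87128
r = ln(1.87128) / 24 = 0.62663 / 24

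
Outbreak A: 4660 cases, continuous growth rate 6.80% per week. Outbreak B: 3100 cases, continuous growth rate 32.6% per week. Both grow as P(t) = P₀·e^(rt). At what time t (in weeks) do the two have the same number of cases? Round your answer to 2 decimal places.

4660·e^(0.068t) = 3100·e^(0.326t)
4660/3100 = e^((0.326 − 0.068)t) → ln(1.50323) = 0.258·t
t = 0.40761 / 0.258

t ≈ 1.58 weeks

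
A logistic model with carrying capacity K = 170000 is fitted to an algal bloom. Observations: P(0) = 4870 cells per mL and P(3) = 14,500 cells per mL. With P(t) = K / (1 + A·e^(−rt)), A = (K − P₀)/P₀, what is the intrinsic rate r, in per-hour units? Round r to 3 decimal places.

r ≈ 0.384 per hour

A = (170000 − 4870)/4870 = 33.9076
14500 = 170000/(1 + 33.9076·e^(−r·3)) → e^(−3r) = (11.72414 − 1)/33.9076 = 0.316275
r = −ln(0.316275)/3 = 1.15114/3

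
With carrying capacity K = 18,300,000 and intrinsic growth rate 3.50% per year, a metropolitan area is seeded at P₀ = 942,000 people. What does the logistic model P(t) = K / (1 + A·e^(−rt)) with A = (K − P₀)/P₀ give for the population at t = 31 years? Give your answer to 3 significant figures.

A = (18300000 − 942000)/942000 = 18.42675
P(31) = 18300000 / (1 + 18.42675·e^(−0.035·31)) = 18300000 / (1 + 18.42675·0.337902)
= 18300000 / 7.22643 ≈ 2532369.96

≈ 2,530,000 people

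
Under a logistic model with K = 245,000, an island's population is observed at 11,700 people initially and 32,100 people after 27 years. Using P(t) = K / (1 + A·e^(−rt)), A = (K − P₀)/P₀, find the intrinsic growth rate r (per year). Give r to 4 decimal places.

A = (245000 − 11700)/11700 = 19.94017
32100 = 245000/(1 + 19.94017·e^(−r·27)) → e^(−27r) = (7.6324 − 1)/19.94017 = 0.332615
r = −ln(0.332615)/27 = 1.10077/27

r ≈ 0.0408 per year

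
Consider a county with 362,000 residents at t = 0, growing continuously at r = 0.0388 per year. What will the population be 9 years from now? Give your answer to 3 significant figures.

≈ 513,000 residents

P(9) = 362000 · e^(0.0388·9) = 362000 · e^(0.3492)
= 362000 · 1.41793 ≈ 513291.65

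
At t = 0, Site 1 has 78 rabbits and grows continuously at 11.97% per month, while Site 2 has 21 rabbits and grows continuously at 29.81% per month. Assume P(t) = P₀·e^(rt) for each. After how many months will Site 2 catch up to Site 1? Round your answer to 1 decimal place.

78·e^(0.1197t) = 21·e^(0.2981t)
78/21 = e^((0.2981 − 0.1197)t) → ln(3.71429) = 0.1784·t
t = 1.31219 / 0.1784

t ≈ 7.4 months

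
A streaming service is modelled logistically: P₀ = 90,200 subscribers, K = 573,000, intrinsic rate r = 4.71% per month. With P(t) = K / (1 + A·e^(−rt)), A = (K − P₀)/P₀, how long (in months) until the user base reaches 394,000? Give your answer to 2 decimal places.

A = (573000 − 90200)/90200 = 5.35255
394000 = 573000/(1 + 5.35255·e^(−0.0471t)) → 1 + 5.35255·e^(−0.0471t) = 1.45431
e^(−0.0471t) = 0.084878 → t = ln(11.78159)/0.0471 = 2.46654/0.0471

t ≈ 52.37 months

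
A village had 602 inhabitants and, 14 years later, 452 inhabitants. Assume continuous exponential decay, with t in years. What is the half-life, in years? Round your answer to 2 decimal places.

half-life ≈ 33.86 years

r = ln(452/602) / 14 = ln(0.75083) / 14 ≈ -0.02047 per year
half-life = ln 2 / |r| = 0.69315 / 0.02047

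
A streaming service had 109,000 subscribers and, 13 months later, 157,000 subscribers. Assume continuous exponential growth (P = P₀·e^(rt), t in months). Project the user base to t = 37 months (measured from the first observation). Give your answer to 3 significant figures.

≈ 308,000 subscribers

r = ln(157000/109000) / 13 ≈ 0.028069 per month
P(37) = 109000 · e^(0.028069·37) = 109000 · 2.82513 ≈ 307939.55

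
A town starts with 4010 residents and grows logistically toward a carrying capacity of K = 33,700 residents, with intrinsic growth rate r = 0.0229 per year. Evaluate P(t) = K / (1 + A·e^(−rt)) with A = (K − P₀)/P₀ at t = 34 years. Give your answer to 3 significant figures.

≈ 7,660 residents

A = (33700 − 4010)/4010 = 7.40399
P(34) = 33700 / (1 + 7.40399·e^(−0.0229·34)) = 33700 / (1 + 7.40399·0.459048)
= 33700 / 4.39879 ≈ 7661.2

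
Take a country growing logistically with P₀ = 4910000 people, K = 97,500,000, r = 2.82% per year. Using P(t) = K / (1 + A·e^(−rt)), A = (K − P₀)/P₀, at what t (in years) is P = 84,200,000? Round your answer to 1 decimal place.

t ≈ 169.6 years

A = (97500000 − 4910000)/4910000 = 18.85743
84200000 = 97500000/(1 + 18.85743·e^(−0.0282t)) → 1 + 18.85743·e^(−0.0282t) = 1.15796
e^(−0.0282t) = 0.008376 → t = ln(119.38315)/0.0282 = 4.78234/0.0282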